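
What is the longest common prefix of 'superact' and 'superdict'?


Compare from the start: 5 characters match: 'super'. Mismatch at position 6: 'a' vs 'd'.

super


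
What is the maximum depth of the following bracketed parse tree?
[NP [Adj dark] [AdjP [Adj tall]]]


Count bracket nesting levels:
'[' at pos 0: depth = 1
'[' at pos 4: depth = 2
'[' at pos 15: depth = 2
'[' at pos 21: depth = 3
Maximum depth reached: 3

3


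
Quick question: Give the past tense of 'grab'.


Apply rule: Double final consonant and add -ed. 'grab' becomes 'grabbed'.

grabbed


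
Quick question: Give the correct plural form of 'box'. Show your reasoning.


Apply rule: Add -es (sibilant/fricative ending). 'box' becomes 'boxes'.

boxes


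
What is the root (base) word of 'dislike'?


Remove prefix 'dis' from 'dislike' to get root 'like'.

like


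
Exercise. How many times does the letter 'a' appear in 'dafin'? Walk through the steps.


Letter 'a' in 'dafin': found at position(s) 2 = 1 occurrence(s).

1


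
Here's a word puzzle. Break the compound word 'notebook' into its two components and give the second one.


Split 'notebook' into 'note' + 'book'. The second part is 'book'.

book


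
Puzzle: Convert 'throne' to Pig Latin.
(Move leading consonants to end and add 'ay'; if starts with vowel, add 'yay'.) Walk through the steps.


'throne': move consonant cluster 'thr' to end and add 'ay': 'onethray'.

onethray


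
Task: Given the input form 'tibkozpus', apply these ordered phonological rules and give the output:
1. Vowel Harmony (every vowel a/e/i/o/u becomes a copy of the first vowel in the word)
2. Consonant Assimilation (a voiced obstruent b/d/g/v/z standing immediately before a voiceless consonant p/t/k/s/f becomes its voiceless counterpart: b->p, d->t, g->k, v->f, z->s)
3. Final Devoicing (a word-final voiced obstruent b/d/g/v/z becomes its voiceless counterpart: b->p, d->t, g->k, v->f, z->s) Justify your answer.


Starting form: 'tibkozpus'
Rule 1: Vowel Harmony: all vowels become 'i' (matching first vowel). 'tibkozpus' -> 'tibkizpis'
Rule 2: Consonant Assimilation: voiced obstruent before voiceless consonant becomes voiceless ('bk' -> 'pk', 'zp' -> 'sp'). 'tibkizpis' -> 'tipkispis'
Rule 3: Final Devoicing: final consonant 's' is not one of the voiced obstruents b/d/g/v/z. No change.
Final form: 'tipkispis'

tipkispis


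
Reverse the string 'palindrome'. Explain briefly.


Reverse 'palindrome' character by character: 'emordnilap'.

emordnilap


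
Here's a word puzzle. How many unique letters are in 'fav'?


Unique letters in 'fav': {a, f, v} = 3 distinct letters.

3


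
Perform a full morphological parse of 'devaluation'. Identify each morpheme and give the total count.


Step 1: Identify prefix: 'de' (meaning: reverse/remove)
Step 2: Identify root: 'value'
Step 3: Identify suffix(es): 'ation'
Decomposition: de- (prefix: reverse/remove) + value (root) + -ation (suffix: act of)
Total morphemes: 3

3 morphemes (de- (prefix: reverse/remove) + value (root) + -ation (suffix: act of))


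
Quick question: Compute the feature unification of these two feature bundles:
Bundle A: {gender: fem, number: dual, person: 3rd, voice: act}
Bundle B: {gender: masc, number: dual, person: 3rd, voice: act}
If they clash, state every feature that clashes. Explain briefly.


Compare features:
gender: A=fem vs B=masc -> CLASH
number: A=dual vs B=dual -> unified: dual
person: A=3rd vs B=3rd -> unified: 3rd
voice: A=act vs B=act -> unified: act
Clash detected on feature 'gender' (fem vs masc); unification fails.

CLASH on 'gender' (fem vs masc)


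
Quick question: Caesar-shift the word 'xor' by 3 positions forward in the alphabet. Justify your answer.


Shift each letter by 3: x -> a, o -> r, r -> u. Result: 'aru'.

aru


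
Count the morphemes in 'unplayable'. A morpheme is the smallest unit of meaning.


Decomposition: un- (prefix) + play (root) + -able (suffix) = 3 morpheme(s)

3 morphemes


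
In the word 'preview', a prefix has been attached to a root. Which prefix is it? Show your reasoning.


The word 'preview' = 'pre' (prefix) + 'view' (root). The prefix is 'pre'.

pre


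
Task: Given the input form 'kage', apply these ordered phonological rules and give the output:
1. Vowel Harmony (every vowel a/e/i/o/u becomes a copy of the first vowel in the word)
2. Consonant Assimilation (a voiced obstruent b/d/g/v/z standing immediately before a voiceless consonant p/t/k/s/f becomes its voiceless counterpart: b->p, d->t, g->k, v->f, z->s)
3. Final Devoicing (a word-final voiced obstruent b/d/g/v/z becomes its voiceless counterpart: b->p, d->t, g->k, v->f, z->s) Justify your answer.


Starting form: 'kage'
Rule 1: Vowel Harmony: all vowels become 'a' (matching first vowel). 'kage' -> 'kaga'
Rule 2: Consonant Assimilation: no voiced obstruent (b/d/g/v/z) stands immediately before a voiceless consonant (p/t/k/s/f). No change.
Rule 3: Final Devoicing: the word ends in the vowel 'a', not a consonant. No change.
Final form: 'kaga'

kaga


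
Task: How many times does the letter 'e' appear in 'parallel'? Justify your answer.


Letter 'e' in 'parallel': found at position(s) 7 = 1 occurrence(s).

1


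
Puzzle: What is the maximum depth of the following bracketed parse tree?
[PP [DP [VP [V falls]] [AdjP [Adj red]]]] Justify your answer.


Count bracket nesting levels:
'[' at pos 0: depth = 1
'[' at pos 4: depth = 2
'[' at pos 8: depth = 3
'[' at pos 12: depth = 4
'[' at pos 23: depth = 3
'[' at pos 29: depth = 4
Maximum depth reached: 4

4


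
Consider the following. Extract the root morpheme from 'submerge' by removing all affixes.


Remove prefix 'sub' from 'submerge' to get root 'merge'.

merge


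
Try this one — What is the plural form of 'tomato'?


Apply rule: Add -es (consonant + o). 'tomato' becomes 'tomatoes'.

tomatoes


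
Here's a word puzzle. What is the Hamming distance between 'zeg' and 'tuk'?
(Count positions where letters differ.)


Alignment:
Position 1: 'z' vs 't' = DIFFER
Position 2: 'e' vs 'u' = DIFFER
Position 3: 'g' vs 'k' = DIFFER
Total differences: 3

3


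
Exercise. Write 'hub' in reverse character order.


Reverse 'hub' character by character: 'buh'.

buh


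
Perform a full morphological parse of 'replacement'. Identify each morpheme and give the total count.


Step 1: Identify prefix: 're' (meaning: again)
Step 2: Identify root: 'place'
Step 3: Identify suffix(es): 'ment'
Decomposition: re- (prefix: again) + place (root) + -ment (suffix: action/result)
Total morphemes: 3

3 morphemes (re- (prefix: again) + place (root) + -ment (suffix: action/result))


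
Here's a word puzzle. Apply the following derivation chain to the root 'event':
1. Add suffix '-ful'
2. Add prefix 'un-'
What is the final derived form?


Step 1: Add suffix '-ful' to 'event' = 'eventful'
Step 2: Add prefix 'un-' to 'eventful' = 'uneventful'

uneventful


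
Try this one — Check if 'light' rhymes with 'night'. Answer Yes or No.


Rime (stressed vowel + following sounds) of 'light': -ight = /aɪt/
Rime of 'night': -ight = /aɪt/
/aɪt/ and /aɪt/ are the same ending sound, so the words rhyme.

Yes


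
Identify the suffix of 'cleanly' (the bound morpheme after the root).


The word 'cleanly' = 'clean' (root) + '-ly' (suffix). The suffix is '-ly'.

ly


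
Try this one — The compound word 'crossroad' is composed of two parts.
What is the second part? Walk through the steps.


Split 'crossroad' into 'cross' + 'road'. The second part is 'road'.

road


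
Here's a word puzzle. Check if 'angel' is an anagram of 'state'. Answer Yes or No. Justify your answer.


Sorted letters of 'angel': 'aegln'
Sorted letters of 'state': 'aestt'
They do not match.

No


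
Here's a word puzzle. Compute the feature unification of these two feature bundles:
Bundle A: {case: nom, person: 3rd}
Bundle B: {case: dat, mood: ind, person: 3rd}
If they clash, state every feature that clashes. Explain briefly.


Compare features:
case: A=nom vs B=dat -> CLASH
mood: A=_ vs B=ind -> unified: ind
person: A=3rd vs B=3rd -> unified: 3rd
Clash detected on feature 'case' (nom vs dat); unification fails.

CLASH on 'case' (nom vs dat)


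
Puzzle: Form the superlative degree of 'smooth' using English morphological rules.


Apply superlative formation (add -est): 'smooth' -> 'smoothest'.

smoothest


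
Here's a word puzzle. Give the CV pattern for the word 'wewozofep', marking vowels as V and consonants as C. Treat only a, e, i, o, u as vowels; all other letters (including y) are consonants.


Letter mapping: w = C, e = V, w = C, o = V, z = C, o = V, f = C, e = V, p = C.

CVCVCVCVC


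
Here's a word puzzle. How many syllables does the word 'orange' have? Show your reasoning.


Break 'orange' into syllables: or-ange -> or | ange = 2 syllables

2 syllables


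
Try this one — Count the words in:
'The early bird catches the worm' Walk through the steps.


Split into words: The | early | bird | catches | the | worm = 6 words.

6


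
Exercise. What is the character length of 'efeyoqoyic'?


Spell out 'efeyoqoyic' and number each letter: e(1), f(2), e(3), y(4), o(5), q(6), o(7), y(8), i(9), c(10). Total: 10 letters.

10


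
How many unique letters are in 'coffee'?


Unique letters in 'coffee': {c, e, f, o} = 4 distinct letters.

4


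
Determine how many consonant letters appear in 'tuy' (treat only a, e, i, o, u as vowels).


Consonants in 'tuy': t, y = 2 consonants.

2


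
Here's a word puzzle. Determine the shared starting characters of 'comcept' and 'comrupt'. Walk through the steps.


Compare from the start: 3 characters match: 'com'. Mismatch at position 4: 'c' vs 'r'.

com


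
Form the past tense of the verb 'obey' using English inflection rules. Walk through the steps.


Apply rule: Add -ed. 'obey' becomes 'obeyed'.

obeyed


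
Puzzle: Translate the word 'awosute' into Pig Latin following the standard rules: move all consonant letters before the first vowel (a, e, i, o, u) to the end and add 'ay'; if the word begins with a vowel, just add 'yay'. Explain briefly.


'awosute' starts with a vowel, so add 'yay': 'awosuteyay'.

awosuteyay


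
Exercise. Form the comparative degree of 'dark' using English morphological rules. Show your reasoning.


Apply comparative formation (add -er): 'dark' -> 'darker'.

darker


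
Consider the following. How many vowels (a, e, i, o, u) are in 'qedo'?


Vowels in 'qedo': e, o = 2 vowels.

2


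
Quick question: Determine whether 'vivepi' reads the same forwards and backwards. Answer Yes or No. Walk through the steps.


Forward: 'vivepi'
Reversed: 'ipeviv'
They differ.

No


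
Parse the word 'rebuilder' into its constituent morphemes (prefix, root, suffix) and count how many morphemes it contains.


Step 1: Identify prefix: 're' (meaning: again)
Step 2: Identify root: 'build'
Step 3: Identify suffix(es): 'er'
Decomposition: re- (prefix: again) + build (root) + -er (suffix: one who)
Total morphemes: 3

3 morphemes (re- (prefix: again) + build (root) + -er (suffix: one who))


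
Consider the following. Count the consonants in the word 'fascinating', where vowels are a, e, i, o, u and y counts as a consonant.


Consonants in 'fascinating': f, s, c, n, t, n, g = 7 consonants.

7


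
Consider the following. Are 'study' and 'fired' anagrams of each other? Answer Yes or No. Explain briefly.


Sorted letters of 'study': 'dstuy'
Sorted letters of 'fired': 'defir'
They do not match.

No


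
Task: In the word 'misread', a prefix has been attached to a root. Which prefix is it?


The word 'misread' = 'mis' (prefix) + 'read' (root). The prefix is 'mis'.

mis


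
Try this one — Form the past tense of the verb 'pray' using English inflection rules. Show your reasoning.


Apply rule: Add -ed. 'pray' becomes 'prayed'.

prayed


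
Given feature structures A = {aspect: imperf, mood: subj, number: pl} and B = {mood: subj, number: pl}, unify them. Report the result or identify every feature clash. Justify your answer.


Compare features:
aspect: A=imperf vs B=_ -> unified: imperf
mood: A=subj vs B=subj -> unified: subj
number: A=pl vs B=pl -> unified: pl
No clashes found.

Unified: {aspect: imperf, mood: subj, number: pl}


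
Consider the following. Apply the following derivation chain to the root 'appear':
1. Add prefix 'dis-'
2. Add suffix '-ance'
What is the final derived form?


Step 1: Add prefix 'dis-' to 'appear' = 'disappear'
Step 2: Add suffix '-ance' to 'disappear' = 'disappearance'

disappearance


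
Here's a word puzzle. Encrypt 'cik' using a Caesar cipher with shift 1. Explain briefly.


Shift each letter by 1: c -> d, i -> j, k -> l. Result: 'djl'.

djl


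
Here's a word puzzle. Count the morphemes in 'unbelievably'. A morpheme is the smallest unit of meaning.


Decomposition: un- (prefix) + believe (root) + -able (suffix) + -ly (suffix) = 4 morpheme(s)

4 morphemes


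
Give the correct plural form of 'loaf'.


Apply rule: Change -f to -ves. 'loaf' becomes 'loaves'.

loaves


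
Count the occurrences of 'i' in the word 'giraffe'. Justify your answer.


Letter 'i' in 'giraffe': found at position(s) 2 = 1 occurrence(s).

1


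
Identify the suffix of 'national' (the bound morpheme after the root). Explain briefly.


The word 'national' = 'nation' (root) + '-al' (suffix). The suffix is '-al'.

al


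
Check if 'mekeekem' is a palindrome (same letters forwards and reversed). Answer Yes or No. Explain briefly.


Forward: 'mekeekem'
Reversed: 'mekeekem'
They are identical.

Yes


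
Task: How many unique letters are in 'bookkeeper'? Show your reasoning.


Unique letters in 'bookkeeper': {b, e, k, o, p, r} = 6 distinct letters.

6


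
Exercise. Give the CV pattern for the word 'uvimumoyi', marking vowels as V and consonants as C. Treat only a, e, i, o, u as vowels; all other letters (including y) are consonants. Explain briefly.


Letter mapping: u = V, v = C, i = V, m = C, u = V, m = C, o = V, y = C, i = V.

VCVCVCVCV


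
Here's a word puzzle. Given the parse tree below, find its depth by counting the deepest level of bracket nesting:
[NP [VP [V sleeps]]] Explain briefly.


Count bracket nesting levels:
'[' at pos 0: depth = 1
'[' at pos 4: depth = 2
'[' at pos 8: depth = 3
Maximum depth reached: 3

3


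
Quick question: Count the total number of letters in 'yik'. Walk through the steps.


Spell out 'yik' and number each letter: y(1), i(2), k(3). Total: 3 letters.

3


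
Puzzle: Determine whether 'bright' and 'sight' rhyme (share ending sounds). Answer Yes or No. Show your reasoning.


Rime (stressed vowel + following sounds) of 'bright': -ight = /aɪt/
Rime of 'sight': -ight = /aɪt/
/aɪt/ and /aɪt/ are the same ending sound, so the words rhyme.

Yes


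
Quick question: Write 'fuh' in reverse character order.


Reverse 'fuh' character by character: 'huf'.

huf


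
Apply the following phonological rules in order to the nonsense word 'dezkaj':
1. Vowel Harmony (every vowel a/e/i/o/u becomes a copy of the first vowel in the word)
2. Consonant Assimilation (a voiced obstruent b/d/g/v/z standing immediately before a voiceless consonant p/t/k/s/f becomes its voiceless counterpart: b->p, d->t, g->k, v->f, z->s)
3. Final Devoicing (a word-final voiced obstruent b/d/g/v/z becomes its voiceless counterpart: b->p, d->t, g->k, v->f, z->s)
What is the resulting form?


Starting form: 'dezkaj'
Rule 1: Vowel Harmony: all vowels become 'e' (matching first vowel). 'dezkaj' -> 'dezkej'
Rule 2: Consonant Assimilation: voiced obstruent before voiceless consonant becomes voiceless ('zk' -> 'sk'). 'dezkej' -> 'deskej'
Rule 3: Final Devoicing: final consonant 'j' is not one of the voiced obstruents b/d/g/v/z. No change.
Final form: 'deskej'

deskej


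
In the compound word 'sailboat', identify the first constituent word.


Split 'sailboat' into 'sail' + 'boat'. The first part is 'sail'.

sail


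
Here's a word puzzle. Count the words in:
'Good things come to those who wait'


Split into words: Good | things | come | to | those | who | wait = 7 words.

7


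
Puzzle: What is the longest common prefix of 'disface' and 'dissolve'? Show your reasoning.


Compare from the start: 3 characters match: 'dis'. Mismatch at position 4: 'f' vs 's'.

dis


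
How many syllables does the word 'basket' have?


Break 'basket' into syllables: bas-ket -> bas | ket = 2 syllables

2 syllables


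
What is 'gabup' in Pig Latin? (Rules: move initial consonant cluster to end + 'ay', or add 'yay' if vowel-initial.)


'gabup': move consonant cluster 'g' to end and add 'ay': 'abupgay'.

abupgay


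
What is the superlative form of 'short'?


Apply superlative formation (add -est): 'short' -> 'shortest'.

shortest


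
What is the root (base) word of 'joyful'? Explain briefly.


Remove suffix '-ful' from 'joyful' to get root 'joy'.

joy


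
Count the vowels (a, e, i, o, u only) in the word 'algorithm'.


Vowels in 'algorithm': a, o, i = 3 vowels.

3


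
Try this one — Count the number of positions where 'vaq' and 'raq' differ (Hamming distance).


Alignment:
Position 1: 'v' vs 'r' = DIFFER
Position 2: 'a' vs 'a' = match
Position 3: 'q' vs 'q' = match
Total differences: 1

1


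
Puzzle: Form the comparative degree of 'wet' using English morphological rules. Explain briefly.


Apply comparative formation (double final consonant, add -er): 'wet' -> 'wetter'.

wetter


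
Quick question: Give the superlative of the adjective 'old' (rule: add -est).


Apply superlative formation (add -est): 'old' -> 'oldest'.

oldest


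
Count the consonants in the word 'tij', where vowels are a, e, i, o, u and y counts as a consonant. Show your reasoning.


Consonants in 'tij': t, j = 2 consonants.

2


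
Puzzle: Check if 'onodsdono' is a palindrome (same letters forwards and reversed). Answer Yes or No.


Forward: 'onodsdono'
Reversed: 'onodsdono'
They are identical.

Yes


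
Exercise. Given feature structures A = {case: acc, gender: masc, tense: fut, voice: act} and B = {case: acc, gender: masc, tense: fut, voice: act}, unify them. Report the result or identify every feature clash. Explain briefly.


Compare features:
case: A=acc vs B=acc -> unified: acc
gender: A=masc vs B=masc -> unified: masc
tense: A=fut vs B=fut -> unified: fut
voice: A=act vs B=act -> unified: act
No clashes found.

Unified: {case: acc, gender: masc, tense: fut, voice: act}


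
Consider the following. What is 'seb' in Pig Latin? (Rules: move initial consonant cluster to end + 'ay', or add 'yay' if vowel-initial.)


'seb': move consonant cluster 's' to end and add 'ay': 'ebsay'.

ebsay


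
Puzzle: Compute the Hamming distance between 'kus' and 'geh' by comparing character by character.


Alignment:
Position 1: 'k' vs 'g' = DIFFER
Position 2: 'u' vs 'e' = DIFFER
Position 3: 's' vs 'h' = DIFFER
Total differences: 3

3


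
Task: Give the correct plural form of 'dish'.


Apply rule: Add -es (sibilant/fricative ending). 'dish' becomes 'dishes'.

dishes


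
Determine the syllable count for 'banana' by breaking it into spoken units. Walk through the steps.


Break 'banana' into syllables: ba-na-na -> ba | na | na = 3 syllables

3 syllables


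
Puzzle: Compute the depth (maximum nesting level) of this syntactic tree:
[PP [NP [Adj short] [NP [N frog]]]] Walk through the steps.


Count bracket nesting levels:
'[' at pos 0: depth = 1
'[' at pos 4: depth = 2
'[' at pos 8: depth = 3
'[' at pos 20: depth = 3
'[' at pos 24: depth = 4
Maximum depth reached: 4

4


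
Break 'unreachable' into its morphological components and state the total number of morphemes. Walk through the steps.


Step 1: Identify prefix: 'un' (meaning: not/reverse)
Step 2: Identify root: 'reach'
Step 3: Identify suffix(es): 'able'
Decomposition: un- (prefix: not/reverse) + reach (root) + -able (suffix: capable of)
Total morphemes: 3

3 morphemes (un- (prefix: not/reverse) + reach (root) + -able (suffix: capable of))


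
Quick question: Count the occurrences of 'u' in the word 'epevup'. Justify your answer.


Letter 'u' in 'epevup': found at position(s) 5 = 1 occurrence(s).

1


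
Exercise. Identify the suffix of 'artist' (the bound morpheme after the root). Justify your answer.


The word 'artist' = 'art' (root) + '-ist' (suffix). The suffix is '-ist'.

ist


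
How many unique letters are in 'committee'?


Unique letters in 'committee': {c, e, i, m, o, t} = 6 distinct letters.

6


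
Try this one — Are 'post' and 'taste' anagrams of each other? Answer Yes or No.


Sorted letters of 'post': 'opst'
Sorted letters of 'taste': 'aestt'
They do not match.

No


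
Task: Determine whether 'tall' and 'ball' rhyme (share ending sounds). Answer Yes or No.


Rime (stressed vowel + following sounds) of 'tall': -all = /ɔːl/
Rime of 'ball': -all = /ɔːl/
/ɔːl/ and /ɔːl/ are the same ending sound, so the words rhyme.

Yes


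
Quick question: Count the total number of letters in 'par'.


Spell out 'par' and number each letter: p(1), a(2), r(3). Total: 3 letters.

3


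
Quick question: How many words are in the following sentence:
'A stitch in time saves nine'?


Split into words: A | stitch | in | time | saves | nine = 6 words.

6


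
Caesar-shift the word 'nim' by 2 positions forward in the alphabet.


Shift each letter by 2: n -> p, i -> k, m -> o. Result: 'pko'.

pko


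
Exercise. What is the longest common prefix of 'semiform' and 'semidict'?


Compare from the start: 4 characters match: 'semi'. Mismatch at position 5: 'f' vs 'd'.

semi


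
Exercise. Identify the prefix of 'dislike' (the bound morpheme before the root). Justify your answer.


The word 'dislike' = 'dis' (prefix) + 'like' (root). The prefix is 'dis'.

dis


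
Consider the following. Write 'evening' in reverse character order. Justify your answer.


Reverse 'evening' character by character: 'gnineve'.

gnineve


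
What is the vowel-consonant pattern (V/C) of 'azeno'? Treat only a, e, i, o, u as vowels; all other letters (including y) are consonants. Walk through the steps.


Letter mapping: a = V, z = C, e = V, n = C, o = V.

VCVCV


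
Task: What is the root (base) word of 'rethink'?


Remove prefix 're' from 'rethink' to get root 'think'.

think


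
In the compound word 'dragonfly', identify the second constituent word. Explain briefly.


Split 'dragonfly' into 'dragon' + 'fly'. The second part is 'fly'.

fly


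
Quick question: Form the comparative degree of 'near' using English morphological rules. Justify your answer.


Apply comparative formation (add -er): 'near' -> 'nearer'.

nearer


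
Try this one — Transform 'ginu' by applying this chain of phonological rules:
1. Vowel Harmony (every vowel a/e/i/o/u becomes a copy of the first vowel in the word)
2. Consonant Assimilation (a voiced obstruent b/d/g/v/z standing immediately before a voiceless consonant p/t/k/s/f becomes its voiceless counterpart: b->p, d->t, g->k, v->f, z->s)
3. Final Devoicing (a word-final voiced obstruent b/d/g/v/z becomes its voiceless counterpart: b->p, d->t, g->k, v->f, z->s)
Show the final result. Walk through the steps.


Starting form: 'ginu'
Rule 1: Vowel Harmony: all vowels become 'i' (matching first vowel). 'ginu' -> 'gini'
Rule 2: Consonant Assimilation: no voiced obstruent (b/d/g/v/z) stands immediately before a voiceless consonant (p/t/k/s/f). No change.
Rule 3: Final Devoicing: the word ends in the vowel 'i', not a consonant. No change.
Final form: 'gini'

gini


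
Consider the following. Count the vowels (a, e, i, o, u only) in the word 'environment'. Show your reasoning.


Vowels in 'environment': e, i, o, e = 4 vowels.

4


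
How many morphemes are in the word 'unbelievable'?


Decomposition: un- (prefix) + believe (root) + -able (suffix) = 3 morpheme(s)

3 morphemes


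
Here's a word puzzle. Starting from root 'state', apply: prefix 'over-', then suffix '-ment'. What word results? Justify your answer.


Step 1: Add prefix 'over-' to 'state' = 'overstate'
Step 2: Add suffix '-ment' to 'overstate' = 'overstatement'

overstatement


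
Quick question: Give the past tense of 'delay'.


Apply rule: Add -ed. 'delay' becomes 'delayed'.

delayed


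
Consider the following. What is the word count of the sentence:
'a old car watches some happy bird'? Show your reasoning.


Split into words: a | old | car | watches | some | happy | bird = 7 words.

7


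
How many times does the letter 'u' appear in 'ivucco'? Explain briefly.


Letter 'u' in 'ivucco': found at position(s) 3 = 1 occurrence(s).

1


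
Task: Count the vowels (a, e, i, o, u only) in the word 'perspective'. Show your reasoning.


Vowels in 'perspective': e, e, i, e = 4 vowels.

4


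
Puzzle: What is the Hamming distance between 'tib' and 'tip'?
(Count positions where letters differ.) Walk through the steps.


Alignment:
Position 1: 't' vs 't' = match
Position 2: 'i' vs 'i' = match
Position 3: 'b' vs 'p' = DIFFER
Total differences: 1

1


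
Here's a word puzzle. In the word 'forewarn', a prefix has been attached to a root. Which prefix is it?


The word 'forewarn' = 'fore' (prefix) + 'warn' (root). The prefix is 'fore'.

fore


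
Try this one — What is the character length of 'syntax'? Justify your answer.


Spell out 'syntax' and number each letter: s(1), y(2), n(3), t(4), a(5), x(6). Total: 6 letters.

6


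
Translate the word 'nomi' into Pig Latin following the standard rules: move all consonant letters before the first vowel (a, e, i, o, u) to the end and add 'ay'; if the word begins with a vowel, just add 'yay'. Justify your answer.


'nomi': move consonant cluster 'n' to end and add 'ay': 'ominay'.

ominay


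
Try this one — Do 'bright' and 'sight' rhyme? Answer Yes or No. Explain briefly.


Rime (stressed vowel + following sounds) of 'bright': -ight = /aɪt/
Rime of 'sight': -ight = /aɪt/
/aɪt/ and /aɪt/ are the same ending sound, so the words rhyme.

Yes


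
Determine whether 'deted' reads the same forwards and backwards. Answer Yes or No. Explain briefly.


Forward: 'deted'
Reversed: 'deted'
They are identical.

Yes


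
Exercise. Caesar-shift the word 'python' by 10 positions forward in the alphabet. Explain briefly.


Shift each letter by 10: p -> z, y -> i, t -> d, h -> r, o -> y, n -> x. Result: 'zidryx'.

zidryx


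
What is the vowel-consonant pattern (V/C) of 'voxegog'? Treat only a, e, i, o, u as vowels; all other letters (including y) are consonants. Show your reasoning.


Letter mapping: v = C, o = V, x = C, e = V, g = C, o = V, g = C.

CVCVCVC


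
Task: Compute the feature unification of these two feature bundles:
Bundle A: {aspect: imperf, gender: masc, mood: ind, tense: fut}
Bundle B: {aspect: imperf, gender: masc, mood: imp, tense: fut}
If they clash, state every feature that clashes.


Compare features:
aspect: A=imperf vs B=imperf -> unified: imperf
gender: A=masc vs B=masc -> unified: masc
mood: A=ind vs B=imp -> CLASH
tense: A=fut vs B=fut -> unified: fut
Clash detected on feature 'mood' (ind vs imp); unification fails.

CLASH on 'mood' (ind vs imp)


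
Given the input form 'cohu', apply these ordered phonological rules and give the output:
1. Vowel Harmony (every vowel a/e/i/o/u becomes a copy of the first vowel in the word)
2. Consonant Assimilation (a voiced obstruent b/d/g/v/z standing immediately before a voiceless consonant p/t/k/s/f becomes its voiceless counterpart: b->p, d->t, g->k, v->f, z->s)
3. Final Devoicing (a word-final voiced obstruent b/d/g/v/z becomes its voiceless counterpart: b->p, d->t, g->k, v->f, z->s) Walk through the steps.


Starting form: 'cohu'
Rule 1: Vowel Harmony: all vowels become 'o' (matching first vowel). 'cohu' -> 'coho'
Rule 2: Consonant Assimilation: no voiced obstruent (b/d/g/v/z) stands immediately before a voiceless consonant (p/t/k/s/f). No change.
Rule 3: Final Devoicing: the word ends in the vowel 'o', not a consonant. No change.
Final form: 'coho'

coho


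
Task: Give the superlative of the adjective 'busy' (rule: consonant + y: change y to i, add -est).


Apply superlative formation (consonant + y: change y to i, add -est): 'busy' -> 'busiest'.

busiest


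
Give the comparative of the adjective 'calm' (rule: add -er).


Apply comparative formation (add -er): 'calm' -> 'calmer'.

calmer


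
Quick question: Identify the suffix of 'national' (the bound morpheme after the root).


The word 'national' = 'nation' (root) + '-al' (suffix). The suffix is '-al'.

al


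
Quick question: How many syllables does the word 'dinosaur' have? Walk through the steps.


Break 'dinosaur' into syllables: di-no-saur -> di | no | saur = 3 syllables

3 syllables


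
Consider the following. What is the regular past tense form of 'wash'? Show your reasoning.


Apply rule: Add -ed. 'wash' becomes 'washed'.

washed


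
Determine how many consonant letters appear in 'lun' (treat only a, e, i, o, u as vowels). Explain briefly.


Consonants in 'lun': l, n = 2 consonants.

2


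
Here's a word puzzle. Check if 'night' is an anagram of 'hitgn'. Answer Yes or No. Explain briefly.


Sorted letters of 'night': 'ghint'
Sorted letters of 'hitgn': 'ghint'
They match.

Yes


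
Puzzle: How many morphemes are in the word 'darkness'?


Decomposition: dark (root) + -ness (suffix) = 2 morpheme(s)

2 morphemes


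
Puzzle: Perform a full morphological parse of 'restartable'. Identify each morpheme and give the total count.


Step 1: Identify prefix: 're' (meaning: again)
Step 2: Identify root: 'start'
Step 3: Identify suffix(es): 'able'
Decomposition: re- (prefix: again) + start (root) + -able (suffix: capable of)
Total morphemes: 3

3 morphemes (re- (prefix: again) + start (root) + -able (suffix: capable of))


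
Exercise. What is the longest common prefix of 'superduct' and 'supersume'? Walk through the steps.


Compare from the start: 5 characters match: 'super'. Mismatch at position 6: 'd' vs 's'.

super


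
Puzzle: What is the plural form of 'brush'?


Apply rule: Add -es (sibilant/fricative ending). 'brush' becomes 'brushes'.

brushes


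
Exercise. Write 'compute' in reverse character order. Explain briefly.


Reverse 'compute' character by character: 'etupmoc'.

etupmoc


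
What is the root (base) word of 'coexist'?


Remove prefix 'co' from 'coexist' to get root 'exist'.

exist


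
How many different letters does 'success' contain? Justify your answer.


Unique letters in 'success': {c, e, s, u} = 4 distinct letters.

4


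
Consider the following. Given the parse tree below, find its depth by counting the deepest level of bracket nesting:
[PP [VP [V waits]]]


Count bracket nesting levels:
'[' at pos 0: depth = 1
'[' at pos 4: depth = 2
'[' at pos 8: depth = 3
Maximum depth reached: 3

3


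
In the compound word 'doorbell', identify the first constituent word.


Split 'doorbell' into 'door' + 'bell'. The first part is 'door'.

door


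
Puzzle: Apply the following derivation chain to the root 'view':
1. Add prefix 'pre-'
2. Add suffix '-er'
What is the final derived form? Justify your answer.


Step 1: Add prefix 'pre-' to 'view' = 'preview'
Step 2: Add suffix '-er' to 'preview' = 'previewer'

previewer


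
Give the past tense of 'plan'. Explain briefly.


Apply rule: Double final consonant and add -ed. 'plan' becomes 'planned'.

planned


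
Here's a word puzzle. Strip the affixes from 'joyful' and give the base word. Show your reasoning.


Remove suffix '-ful' from 'joyful' to get root 'joy'.

joy


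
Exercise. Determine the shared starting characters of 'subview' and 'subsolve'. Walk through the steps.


Compare from the start: 3 characters match: 'sub'. Mismatch at position 4: 'v' vs 's'.

sub


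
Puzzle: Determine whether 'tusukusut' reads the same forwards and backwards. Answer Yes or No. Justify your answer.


Forward: 'tusukusut'
Reversed: 'tusukusut'
They are identical.

Yes


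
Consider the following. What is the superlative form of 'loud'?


Apply superlative formation (add -est): 'loud' -> 'loudest'.

loudest


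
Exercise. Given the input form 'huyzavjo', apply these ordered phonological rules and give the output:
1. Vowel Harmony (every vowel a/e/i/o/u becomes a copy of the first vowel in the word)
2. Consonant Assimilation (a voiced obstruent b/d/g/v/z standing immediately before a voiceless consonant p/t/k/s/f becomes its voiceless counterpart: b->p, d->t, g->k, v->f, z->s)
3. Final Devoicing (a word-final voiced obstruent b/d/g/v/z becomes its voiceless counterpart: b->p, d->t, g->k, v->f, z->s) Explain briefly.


Starting form: 'huyzavjo'
Rule 1: Vowel Harmony: all vowels become 'u' (matching first vowel). 'huyzavjo' -> 'huyzuvju'
Rule 2: Consonant Assimilation: no voiced obstruent (b/d/g/v/z) stands immediately before a voiceless consonant (p/t/k/s/f). No change.
Rule 3: Final Devoicing: the word ends in the vowel 'u', not a consonant. No change.
Final form: 'huyzuvju'

huyzuvju


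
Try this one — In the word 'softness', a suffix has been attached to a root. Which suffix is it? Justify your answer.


The word 'softness' = 'soft' (root) + '-ness' (suffix). The suffix is '-ness'.

ness


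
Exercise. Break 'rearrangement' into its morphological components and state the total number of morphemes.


Step 1: Identify prefix: 're' (meaning: again)
Step 2: Identify root: 'arrange'
Step 3: Identify suffix(es): 'ment'
Decomposition: re- (prefix: again) + arrange (root) + -ment (suffix: action/result)
Total morphemes: 3

3 morphemes (re- (prefix: again) + arrange (root) + -ment (suffix: action/result))


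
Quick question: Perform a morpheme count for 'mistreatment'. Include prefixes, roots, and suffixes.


Decomposition: mis- (prefix) + treat (root) + -ment (suffix) = 3 morpheme(s)

3 morphemes


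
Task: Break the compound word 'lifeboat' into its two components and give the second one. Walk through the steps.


Split 'lifeboat' into 'life' + 'boat'. The second part is 'boat'.

boat


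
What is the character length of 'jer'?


Spell out 'jer' and number each letter: j(1), e(2), r(3). Total: 3 letters.

3


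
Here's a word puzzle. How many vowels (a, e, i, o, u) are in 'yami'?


Vowels in 'yami': a, i = 2 vowels.

2


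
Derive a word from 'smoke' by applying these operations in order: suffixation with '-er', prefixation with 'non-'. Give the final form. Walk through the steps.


Step 1: Add suffix '-er' to 'smoke' = 'smoker'
Step 2: Add prefix 'non-' to 'smoker' = 'nonsmoker'

nonsmoker


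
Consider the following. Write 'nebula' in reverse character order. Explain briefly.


Reverse 'nebula' character by character: 'aluben'.

aluben


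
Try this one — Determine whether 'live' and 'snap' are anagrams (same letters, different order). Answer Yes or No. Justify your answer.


Sorted letters of 'live': 'eilv'
Sorted letters of 'snap': 'anps'
They do not match.

No


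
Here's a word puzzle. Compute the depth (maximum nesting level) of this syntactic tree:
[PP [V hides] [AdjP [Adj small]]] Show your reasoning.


Count bracket nesting levels:
'[' at pos 0: depth = 1
'[' at pos 4: depth = 2
'[' at pos 14: depth = 2
'[' at pos 20: depth = 3
Maximum depth reached: 3

3


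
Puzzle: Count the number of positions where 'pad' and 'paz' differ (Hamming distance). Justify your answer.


Alignment:
Position 1: 'p' vs 'p' = match
Position 2: 'a' vs 'a' = match
Position 3: 'd' vs 'z' = DIFFER
Total differences: 1

1


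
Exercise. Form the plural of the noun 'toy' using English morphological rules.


Apply rule: Add -s. 'toy' becomes 'toys'.

toys


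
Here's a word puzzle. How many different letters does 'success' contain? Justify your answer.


Unique letters in 'success': {c, e, s, u} = 4 distinct letters.

4


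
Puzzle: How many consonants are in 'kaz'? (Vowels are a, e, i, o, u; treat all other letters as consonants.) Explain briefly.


Consonants in 'kaz': k, z = 2 consonants.

2


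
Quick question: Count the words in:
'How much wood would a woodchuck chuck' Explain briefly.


Split into words: How | much | wood | would | a | woodchuck | chuck = 7 words.

7


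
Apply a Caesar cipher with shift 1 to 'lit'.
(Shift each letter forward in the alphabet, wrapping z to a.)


Shift each letter by 1: l -> m, i -> j, t -> u. Result: 'mju'.

mju


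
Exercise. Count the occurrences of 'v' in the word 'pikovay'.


Letter 'v' in 'pikovay': found at position(s) 5 = 1 occurrence(s).

1


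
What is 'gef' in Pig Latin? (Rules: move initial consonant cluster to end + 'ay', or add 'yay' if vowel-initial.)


'gef': move consonant cluster 'g' to end and add 'ay': 'efgay'.

efgay


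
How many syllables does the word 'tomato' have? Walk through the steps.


Break 'tomato' into syllables: to-ma-to -> to | ma | to = 3 syllables

3 syllables


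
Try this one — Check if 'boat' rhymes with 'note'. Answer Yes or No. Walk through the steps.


Rime (stressed vowel + following sounds) of 'boat': -oat = /oʊt/
Rime of 'note': -ote = /oʊt/
/oʊt/ and /oʊt/ are the same ending sound, so the words rhyme.

Yes


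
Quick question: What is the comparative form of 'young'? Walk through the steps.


Apply comparative formation (add -er): 'young' -> 'younger'.

younger


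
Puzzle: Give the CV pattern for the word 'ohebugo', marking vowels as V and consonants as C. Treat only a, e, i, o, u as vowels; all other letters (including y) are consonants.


Letter mapping: o = V, h = C, e = V, b = C, u = V, g = C, o = V.

VCVCVCV


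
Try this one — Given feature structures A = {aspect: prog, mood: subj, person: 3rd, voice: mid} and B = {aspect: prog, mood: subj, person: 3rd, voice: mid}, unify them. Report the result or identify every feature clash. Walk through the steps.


Compare features:
aspect: A=prog vs B=prog -> unified: prog
mood: A=subj vs B=subj -> unified: subj
person: A=3rd vs B=3rd -> unified: 3rd
voice: A=mid vs B=mid -> unified: mid
No clashes found.

Unified: {aspect: prog, mood: subj, person: 3rd, voice: mid}


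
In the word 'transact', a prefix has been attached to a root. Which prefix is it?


The word 'transact' = 'trans' (prefix) + 'act' (root). The prefix is 'trans'.

trans


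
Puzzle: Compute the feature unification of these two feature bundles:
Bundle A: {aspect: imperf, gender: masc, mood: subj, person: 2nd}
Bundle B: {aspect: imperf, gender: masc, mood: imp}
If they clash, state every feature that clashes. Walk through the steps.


Compare features:
aspect: A=imperf vs B=imperf -> unified: imperf
gender: A=masc vs B=masc -> unified: masc
mood: A=subj vs B=imp -> CLASH
person: A=2nd vs B=_ -> unified: 2nd
Clash detected on feature 'mood' (subj vs imp); unification fails.

CLASH on 'mood' (subj vs imp)


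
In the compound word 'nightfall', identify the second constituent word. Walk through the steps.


Split 'nightfall' into 'night' + 'fall'. The second part is 'fall'.

fall


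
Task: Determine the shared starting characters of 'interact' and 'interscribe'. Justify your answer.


Compare from the start: 5 characters match: 'inter'. Mismatch at position 6: 'a' vs 's'.

inter


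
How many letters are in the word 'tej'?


Spell out 'tej' and number each letter: t(1), e(2), j(3). Total: 3 letters.

3
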